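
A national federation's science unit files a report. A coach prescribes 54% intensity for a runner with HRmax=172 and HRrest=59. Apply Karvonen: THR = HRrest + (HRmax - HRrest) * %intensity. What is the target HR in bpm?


Heart rate reserve = 172 - 59 = 113
Intensity fraction = 54 / 100 = 0.54
THR = 59 + 113 * 0.54 = 120.02 bpm

120.02 bpm


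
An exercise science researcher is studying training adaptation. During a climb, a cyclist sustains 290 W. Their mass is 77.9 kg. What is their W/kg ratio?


Power-to-weight = 290 W / 77.9 kg
= 3.723 W/kg

3.723 W/kg


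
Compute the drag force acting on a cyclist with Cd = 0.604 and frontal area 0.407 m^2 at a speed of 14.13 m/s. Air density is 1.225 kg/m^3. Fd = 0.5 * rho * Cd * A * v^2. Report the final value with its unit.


Step 1: v^2 = 199.6569
Step 2: Fd = 0.5 * 1.225 * 0.604 * 0.407 * 199.6569
= 30.062 N

30.062 N


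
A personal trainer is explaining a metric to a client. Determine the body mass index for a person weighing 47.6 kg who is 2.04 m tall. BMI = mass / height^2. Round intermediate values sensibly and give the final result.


BMI = mass / height^2
= 47.6 / 2.04^2
= 47.6 / 4.1616
= 11.44 kg/m^2

11.44 kg/m^2


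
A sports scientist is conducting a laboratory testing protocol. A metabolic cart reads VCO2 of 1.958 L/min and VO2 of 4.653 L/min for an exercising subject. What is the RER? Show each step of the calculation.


RER = VCO2 / VO2 = 1.958 / 4.653 = 0.4208

0.4208


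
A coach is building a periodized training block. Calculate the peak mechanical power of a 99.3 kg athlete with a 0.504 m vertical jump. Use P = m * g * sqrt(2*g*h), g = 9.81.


First, sqrt(2gh) = sqrt(2 * 9.81 * 0.504)
= sqrt(9.88848) = 3.144595 m/s
Power = 99.3 * 9.81 * 3.144595 = 3063.25 W

3063.25 W


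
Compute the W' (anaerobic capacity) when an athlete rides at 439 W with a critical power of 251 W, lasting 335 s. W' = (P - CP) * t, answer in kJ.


Above-CP power = 188 W
Duration = 335 s
W' = 188 * 335 = 62980 J
Convert: 62980 / 1000 = 62.98 kJ

62.98 kJ


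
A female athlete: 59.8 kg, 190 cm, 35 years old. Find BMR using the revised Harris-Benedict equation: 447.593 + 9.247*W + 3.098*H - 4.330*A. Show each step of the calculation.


Intercept = 447.593
Weight contribution = 9.247 * 59.8 = 552.9706
Height contribution = 3.098 * 190 = 588.62
Age contribution = 4.33 * 35 = 151.55
BMR = 447.593 + 552.9706 + 588.62 - 151.55
= 1437.63 kcal/day

1437.63 kcal/day


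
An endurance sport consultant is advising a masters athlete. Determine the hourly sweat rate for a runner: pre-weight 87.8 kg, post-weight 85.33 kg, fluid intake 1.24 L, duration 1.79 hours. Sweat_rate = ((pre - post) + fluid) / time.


Mass lost = 87.8 - 85.33 = 2.47 kg
Add fluid consumed: 2.47 + 1.24 = 3.71 L total sweat
Sweat rate = 3.71 / 1.79 = 2.073 L/h

2.073 L/h


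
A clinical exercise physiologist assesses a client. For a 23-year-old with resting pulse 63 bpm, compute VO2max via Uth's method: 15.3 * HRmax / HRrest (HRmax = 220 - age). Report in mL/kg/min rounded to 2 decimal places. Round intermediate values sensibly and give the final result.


Step 1: HRmax = 220 - 23 = 197 bpm
Step 2: Ratio = 197 / 63 = 3.127
Step 3: VO2max = 15.3 * 3.127 = 47.84 mL/kg/min

47.84 mL/kg/min


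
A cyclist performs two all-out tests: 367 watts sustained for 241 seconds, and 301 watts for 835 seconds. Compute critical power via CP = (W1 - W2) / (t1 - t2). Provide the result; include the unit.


W1 = P1 * t1 = 367 * 241 = 88447 J
W2 = P2 * t2 = 301 * 835 = 251335 J
CP = (88447 - 251335) / (241 - 835)
= 274.22 W

274.22 W


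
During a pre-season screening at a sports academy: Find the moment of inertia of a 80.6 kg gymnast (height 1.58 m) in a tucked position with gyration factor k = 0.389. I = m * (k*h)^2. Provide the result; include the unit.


Radius of gyration = 0.389 * 1.58 = 0.61462 m
I = 80.6 * 0.61462^2
= 80.6 * 0.377758
= 30.447 kg*m^2

30.447 kg*m^2


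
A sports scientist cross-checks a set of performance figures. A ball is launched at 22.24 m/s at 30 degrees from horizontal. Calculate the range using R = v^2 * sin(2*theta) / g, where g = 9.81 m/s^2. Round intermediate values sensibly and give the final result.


sin(2 * 30) = sin(60) = 0.866025
v^2 = 22.24^2 = 494.6176
R = 494.6176 * 0.866025 / 9.81
= 43.665 m

43.665 m


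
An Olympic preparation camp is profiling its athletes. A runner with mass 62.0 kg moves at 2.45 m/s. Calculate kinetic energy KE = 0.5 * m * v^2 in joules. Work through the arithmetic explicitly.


v^2 = 2.45^2 = 6.0025
KE = 0.5 * 62.0 * 6.0025
= 186.08 J

186.08 J


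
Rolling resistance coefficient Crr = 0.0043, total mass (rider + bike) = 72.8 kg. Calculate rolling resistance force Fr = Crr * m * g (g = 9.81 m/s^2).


Fr = Crr * m * g
= 0.0043 * 72.8 * 9.81
= 3.071 N

3.071 N


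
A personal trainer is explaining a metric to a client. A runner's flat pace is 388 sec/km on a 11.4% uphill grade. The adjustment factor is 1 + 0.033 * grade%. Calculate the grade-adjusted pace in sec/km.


Factor = 1 + 0.033 * 11.4 = 1.3762
Adjusted pace = 388 * 1.3762
= 533.97 sec/km

533.97 s/km


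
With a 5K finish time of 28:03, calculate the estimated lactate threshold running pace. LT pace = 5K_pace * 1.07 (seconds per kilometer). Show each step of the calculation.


Race duration = 1683 s for 5 km
Average pace = 1683 / 5 = 336.6 s/km
LT pace = 336.6 * 1.07
= 360.16 s/km

360.16 s/km


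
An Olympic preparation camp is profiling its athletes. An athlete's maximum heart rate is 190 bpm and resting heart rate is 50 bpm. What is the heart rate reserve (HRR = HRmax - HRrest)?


HRR = HRmax - HRrest
= 190 - 50
= 140 bpm

140 bpm


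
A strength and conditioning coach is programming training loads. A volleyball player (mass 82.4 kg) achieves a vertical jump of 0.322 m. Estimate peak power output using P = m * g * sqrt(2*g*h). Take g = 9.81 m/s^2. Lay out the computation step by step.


2 * g * h = 2 * 9.81 * 0.322 = 6.31764
sqrt(6.31764) = 2.513492 m/s
P = 82.4 * 9.81 * 2.513492 = 2031.77 W

2031.77 W


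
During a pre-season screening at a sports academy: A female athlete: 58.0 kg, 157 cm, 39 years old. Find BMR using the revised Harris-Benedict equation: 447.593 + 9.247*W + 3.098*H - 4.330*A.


Intercept = 447.593
Weight contribution = 9.247 * 58.0 = 536.326
Height contribution = 3.098 * 157 = 486.386
Age contribution = 4.33 * 39 = 168.87
BMR = 447.593 + 536.326 + 486.386 - 168.87
= 1301.44 kcal/day

1301.44 kcal/day


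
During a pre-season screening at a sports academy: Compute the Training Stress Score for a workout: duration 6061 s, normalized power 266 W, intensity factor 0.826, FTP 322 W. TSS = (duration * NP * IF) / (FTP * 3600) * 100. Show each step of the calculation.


Product = 6061 * 266 * 0.826 = 1331698.676
Base = 322 * 3600 = 1159200
TSS = 1331698.676 / 1159200 * 100 = 114.88

114.88 TSS


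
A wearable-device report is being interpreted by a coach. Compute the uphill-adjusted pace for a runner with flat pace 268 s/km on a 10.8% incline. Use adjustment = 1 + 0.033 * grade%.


Adjustment factor = 1 + 0.033 * 10.8 = 1.3564
Grade-adjusted pace = 268 * 1.3564 = 363.52 s/km

363.52 s/km


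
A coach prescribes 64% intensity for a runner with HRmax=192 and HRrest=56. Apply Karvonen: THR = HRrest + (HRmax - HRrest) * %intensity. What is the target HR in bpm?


Heart rate reserve = 192 - 56 = 136
Intensity fraction = 64 / 100 = 0.64
THR = 56 + 136 * 0.64 = 143.04 bpm

143.04 bpm


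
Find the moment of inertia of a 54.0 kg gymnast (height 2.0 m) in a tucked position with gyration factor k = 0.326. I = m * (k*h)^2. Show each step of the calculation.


Radius of gyration = 0.326 * 2.0 = 0.652 m
I = 54.0 * 0.652^2
= 54.0 * 0.425104
= 22.956 kg*m^2

22.956 kg*m^2


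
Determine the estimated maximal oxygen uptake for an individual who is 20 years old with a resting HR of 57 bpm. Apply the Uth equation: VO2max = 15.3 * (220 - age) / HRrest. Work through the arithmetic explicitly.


HRmax = 220 - 20 = 200
VO2max = 15.3 * (200 / 57)
= 15.3 * 3.5088
= 53.68 mL/kg/min

53.68 mL/kg/min


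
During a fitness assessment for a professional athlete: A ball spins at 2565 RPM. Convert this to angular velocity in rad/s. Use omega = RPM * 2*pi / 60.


omega = 2565 * 2 * pi / 60
= 2565 * 6.28318531 / 60
= 16116.37 / 60
= 268.606 rad/s

268.606 rad/s


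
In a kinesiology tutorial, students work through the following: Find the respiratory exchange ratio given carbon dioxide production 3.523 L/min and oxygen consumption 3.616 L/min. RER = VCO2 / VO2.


VCO2 = 3.523 L/min
VO2 = 3.616 L/min
RER = 3.523 / 3.616 = 0.9743

0.9743


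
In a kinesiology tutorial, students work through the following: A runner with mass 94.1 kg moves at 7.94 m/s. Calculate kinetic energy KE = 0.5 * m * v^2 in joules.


v^2 = 7.94^2 = 63.0436
KE = 0.5 * 94.1 * 63.0436
= 2966.2 J

2966.2 J


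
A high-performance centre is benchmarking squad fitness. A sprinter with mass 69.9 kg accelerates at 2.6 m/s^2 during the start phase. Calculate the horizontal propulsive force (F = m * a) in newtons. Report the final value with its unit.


F = m * a
= 69.9 * 2.6
= 181.74 N

181.74 N


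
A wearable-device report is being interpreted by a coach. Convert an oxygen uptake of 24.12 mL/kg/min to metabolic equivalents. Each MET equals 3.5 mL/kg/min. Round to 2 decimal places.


One MET = 3.5 mL/kg/min
Number of METs = 24.12 / 3.5
= 6.89 METs

6.89 METs


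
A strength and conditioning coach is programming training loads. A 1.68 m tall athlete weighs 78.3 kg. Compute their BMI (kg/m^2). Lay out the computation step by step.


height^2 = 2.8224 m^2
BMI = 78.3 / 2.8224 = 27.74 kg/m^2

27.74 kg/m^2


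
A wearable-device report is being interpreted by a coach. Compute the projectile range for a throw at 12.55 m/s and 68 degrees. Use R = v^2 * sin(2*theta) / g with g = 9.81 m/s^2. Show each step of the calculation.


Two times the angle = 136 degrees
sin(136) = 0.694658
R = 157.5025 * 0.694658 / 9.81 = 11.153 m

11.153 m


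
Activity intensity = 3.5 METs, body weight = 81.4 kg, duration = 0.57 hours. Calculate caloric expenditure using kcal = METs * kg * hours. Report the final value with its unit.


kcal = 3.5 * 81.4 * 0.57
= 284.9 * 0.57
= 162.39 kcal

162.39 kcal


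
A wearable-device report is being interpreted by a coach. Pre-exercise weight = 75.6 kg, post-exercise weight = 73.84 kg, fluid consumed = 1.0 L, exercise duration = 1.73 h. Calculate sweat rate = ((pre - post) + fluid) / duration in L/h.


Weight loss = 75.6 - 73.84 = 1.76 kg (approx L)
Total sweat = 1.76 + 1.0 = 2.76 L
Sweat rate = 2.76 / 1.73 = 1.595 L/h

1.595 L/h


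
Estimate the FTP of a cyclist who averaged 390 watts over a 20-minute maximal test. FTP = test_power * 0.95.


FTP = 390 * 0.95 = 370.5 W

370.5 W


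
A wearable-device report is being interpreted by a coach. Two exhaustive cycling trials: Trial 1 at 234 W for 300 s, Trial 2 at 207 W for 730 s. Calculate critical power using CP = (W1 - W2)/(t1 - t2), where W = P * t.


W1 = 234 * 300 = 70200 J
W2 = 207 * 730 = 151110 J
CP = (70200 - 151110) / (300 - 730)
= -80910 / -430
= 188.16 W

188.16 W


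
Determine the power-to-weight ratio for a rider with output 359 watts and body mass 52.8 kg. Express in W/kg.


P/W = 359 / 52.8 = 6.799 W/kg

6.799 W/kg


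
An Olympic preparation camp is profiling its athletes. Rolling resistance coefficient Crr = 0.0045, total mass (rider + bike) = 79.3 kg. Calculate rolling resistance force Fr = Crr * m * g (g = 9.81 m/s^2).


Fr = Crr * m * g
= 0.0045 * 79.3 * 9.81
= 3.501 N

3.501 N


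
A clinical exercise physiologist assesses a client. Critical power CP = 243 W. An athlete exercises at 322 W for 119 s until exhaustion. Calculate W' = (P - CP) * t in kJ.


P - CP = 322 - 243 = 79 W
W' = 79 * 119 = 9401 J
= 9401 / 1000 = 9.401 kJ

9.401 kJ


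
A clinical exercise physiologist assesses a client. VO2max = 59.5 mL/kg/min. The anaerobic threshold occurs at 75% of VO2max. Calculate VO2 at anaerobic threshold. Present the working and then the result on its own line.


AT fraction = 75 / 100 = 0.75
AT VO2 = 59.5 * 0.75
= 44.63 mL/kg/min

44.63 mL/kg/min


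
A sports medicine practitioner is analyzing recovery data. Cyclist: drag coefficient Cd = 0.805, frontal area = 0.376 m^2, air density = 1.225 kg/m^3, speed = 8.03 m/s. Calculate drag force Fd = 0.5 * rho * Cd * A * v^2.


v^2 = 8.03^2 = 64.4809
Fd = 0.5 * 1.225 * 0.805 * 0.376 * 64.4809
= 11.954 N

11.954 N


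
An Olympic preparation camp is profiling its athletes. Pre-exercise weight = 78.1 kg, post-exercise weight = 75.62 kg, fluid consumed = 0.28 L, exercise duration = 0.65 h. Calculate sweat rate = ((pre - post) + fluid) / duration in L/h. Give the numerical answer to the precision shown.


Weight loss = 78.1 - 75.62 = 2.48 kg (approx L)
Total sweat = 2.48 + 0.28 = 2.76 L
Sweat rate = 2.76 / 0.65 = 4.246 L/h

4.246 L/h


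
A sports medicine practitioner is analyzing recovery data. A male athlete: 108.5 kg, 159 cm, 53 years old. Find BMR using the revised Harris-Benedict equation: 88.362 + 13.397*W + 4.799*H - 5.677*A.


Intercept = 88.362
Weight contribution = 13.397 * 108.5 = 1453.5745
Height contribution = 4.799 * 159 = 763.041
Age contribution = 5.677 * 53 = 300.881
BMR = 88.362 + 1453.5745 + 763.041 - 300.881
= 2004.1 kcal/day

2004.1 kcal/day


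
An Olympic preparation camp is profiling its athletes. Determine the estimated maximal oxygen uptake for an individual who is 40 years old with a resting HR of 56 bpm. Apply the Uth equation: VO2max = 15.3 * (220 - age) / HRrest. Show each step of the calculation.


HRmax = 220 - 40 = 180
VO2max = 15.3 * (180 / 56)
= 15.3 * 3.2143
= 49.18 mL/kg/min

49.18 mL/kg/min


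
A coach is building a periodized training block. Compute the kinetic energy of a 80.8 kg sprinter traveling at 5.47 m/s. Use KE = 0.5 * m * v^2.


Velocity squared = 29.9209
KE = 0.5 * 80.8 * 29.9209 = 1208.8 J

1208.8 J


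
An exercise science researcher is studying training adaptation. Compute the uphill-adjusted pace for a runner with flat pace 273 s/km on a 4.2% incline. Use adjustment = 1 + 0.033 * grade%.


Adjustment factor = 1 + 0.033 * 4.2 = 1.1386
Grade-adjusted pace = 273 * 1.1386 = 310.84 s/km

310.84 s/km


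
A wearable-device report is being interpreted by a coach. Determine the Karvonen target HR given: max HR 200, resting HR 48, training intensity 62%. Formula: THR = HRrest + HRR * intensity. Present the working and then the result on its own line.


HRR = HRmax - HRrest = 200 - 48 = 152
THR = 48 + 152 * 0.62
= 142.24 bpm

142.24 bpm


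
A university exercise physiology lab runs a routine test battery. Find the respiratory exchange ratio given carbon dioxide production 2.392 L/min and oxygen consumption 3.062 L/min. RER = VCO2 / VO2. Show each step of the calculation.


VCO2 = 2.392 L/min
VO2 = 3.062 L/min
RER = 2.392 / 3.062 = 0.7812

0.7812


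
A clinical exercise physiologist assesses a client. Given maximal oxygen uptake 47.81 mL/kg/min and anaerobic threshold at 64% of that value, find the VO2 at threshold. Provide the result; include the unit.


Percentage as decimal = 0.64
VO2 at AT = 47.81 * 0.64 = 30.6 mL/kg/min

30.6 mL/kg/min


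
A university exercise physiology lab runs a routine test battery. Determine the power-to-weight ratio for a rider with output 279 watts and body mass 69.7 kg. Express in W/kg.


P/W = 279 / 69.7 = 4.003 W/kg

4.003 W/kg


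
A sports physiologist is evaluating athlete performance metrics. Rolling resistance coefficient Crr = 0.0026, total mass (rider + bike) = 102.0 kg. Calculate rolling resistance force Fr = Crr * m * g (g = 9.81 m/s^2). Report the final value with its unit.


Fr = Crr * m * g
= 0.0026 * 102.0 * 9.81
= 2.602 N

2.602 N


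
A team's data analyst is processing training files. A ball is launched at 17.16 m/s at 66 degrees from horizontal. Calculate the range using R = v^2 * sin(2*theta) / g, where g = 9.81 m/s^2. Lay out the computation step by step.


sin(2 * 66) = sin(132) = 0.743145
v^2 = 17.16^2 = 294.4656
R = 294.4656 * 0.743145 / 9.81
= 22.307 m

22.307 m


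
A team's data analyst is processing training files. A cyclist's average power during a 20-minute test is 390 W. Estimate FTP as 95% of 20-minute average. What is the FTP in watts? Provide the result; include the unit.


FTP = 20-min power * 0.95
= 390 * 0.95
= 370.5 W

370.5 W


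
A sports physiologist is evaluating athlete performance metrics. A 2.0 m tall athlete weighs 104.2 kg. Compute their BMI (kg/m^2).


height^2 = 4.0 m^2
BMI = 104.2 / 4.0 = 26.05 kg/m^2

26.05 kg/m^2


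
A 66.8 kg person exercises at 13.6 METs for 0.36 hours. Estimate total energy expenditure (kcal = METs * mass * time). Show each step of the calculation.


Energy = METs * mass(kg) * time(h)
= 13.6 * 66.8 * 0.36
= 327.05 kcal

327.05 kcal


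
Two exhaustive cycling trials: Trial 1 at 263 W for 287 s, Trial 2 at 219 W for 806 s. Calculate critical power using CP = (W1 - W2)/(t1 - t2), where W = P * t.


W1 = 263 * 287 = 75481 J
W2 = 219 * 806 = 176514 J
CP = (75481 - 176514) / (287 - 806)
= -101033 / -519
= 194.67 W

194.67 W


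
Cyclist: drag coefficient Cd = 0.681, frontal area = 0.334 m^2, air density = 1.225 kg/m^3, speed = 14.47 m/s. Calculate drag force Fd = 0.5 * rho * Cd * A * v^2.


v^2 = 14.47^2 = 209.3809
Fd = 0.5 * 1.225 * 0.681 * 0.334 * 209.3809
= 29.17 N

29.17 N


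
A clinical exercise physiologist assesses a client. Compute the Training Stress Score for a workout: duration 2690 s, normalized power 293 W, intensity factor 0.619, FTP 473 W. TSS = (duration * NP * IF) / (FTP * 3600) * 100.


Product = 2690 * 293 * 0.619 = 487877.23
Base = 473 * 3600 = 1702800
TSS = 487877.23 / 1702800 * 100 = 28.65

28.65 TSS


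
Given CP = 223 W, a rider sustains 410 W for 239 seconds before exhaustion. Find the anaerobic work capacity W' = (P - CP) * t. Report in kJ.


Excess power = 410 - 223 = 187 W
Work above CP = 187 * 239 = 44693 J
W' = 44.693 kJ

44.693 kJ


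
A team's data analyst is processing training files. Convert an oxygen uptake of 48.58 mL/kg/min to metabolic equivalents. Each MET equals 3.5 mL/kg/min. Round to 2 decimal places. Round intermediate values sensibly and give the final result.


One MET = 3.5 mL/kg/min
Number of METs = 48.58 / 3.5
= 13.88 METs

13.88 METs


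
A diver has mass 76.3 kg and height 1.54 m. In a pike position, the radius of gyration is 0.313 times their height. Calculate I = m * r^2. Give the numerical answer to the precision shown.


r = 0.313 * 1.54 = 0.48202 m
I = m * r^2 = 76.3 * 0.232343 = 17.728 kg*m^2

17.728 kg*m^2


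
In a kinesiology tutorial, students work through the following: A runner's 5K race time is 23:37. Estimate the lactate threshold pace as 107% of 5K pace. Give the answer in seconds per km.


Total race time = 23*60 + 37 = 1417 seconds
5K pace = 1417 / 5 = 283.4 sec/km
LT pace = 283.4 * 1.07 = 303.24 sec/km

303.24 s/km


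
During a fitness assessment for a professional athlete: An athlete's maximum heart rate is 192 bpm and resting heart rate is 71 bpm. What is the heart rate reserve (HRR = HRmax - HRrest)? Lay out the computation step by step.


HRR = HRmax - HRrest
= 192 - 71
= 121 bpm

121 bpm


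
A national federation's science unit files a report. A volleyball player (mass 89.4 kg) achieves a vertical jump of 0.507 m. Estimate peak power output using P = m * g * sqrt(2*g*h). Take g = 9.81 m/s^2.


2 * g * h = 2 * 9.81 * 0.507 = 9.94734
sqrt(9.94734) = 3.15394 m/s
P = 89.4 * 9.81 * 3.15394 = 2766.05 W

2766.05 W


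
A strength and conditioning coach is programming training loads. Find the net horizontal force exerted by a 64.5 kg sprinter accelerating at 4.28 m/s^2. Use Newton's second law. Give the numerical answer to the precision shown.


Newton's second law: F = m * a
F = 64.5 * 4.28 = 276.06 N

276.06 N


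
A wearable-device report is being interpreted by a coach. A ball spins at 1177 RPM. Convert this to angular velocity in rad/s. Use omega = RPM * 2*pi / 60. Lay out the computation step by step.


omega = 1177 * 2 * pi / 60
= 1177 * 6.28318531 / 60
= 7395.309 / 60
= 123.255 rad/s

123.255 rad/s


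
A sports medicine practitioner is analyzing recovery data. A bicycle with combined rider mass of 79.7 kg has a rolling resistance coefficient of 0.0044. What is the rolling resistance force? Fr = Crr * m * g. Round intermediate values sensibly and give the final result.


Fr = 0.0044 * 79.7 * 9.81
= 0.35068 * 9.81
= 3.44 N

3.44 N


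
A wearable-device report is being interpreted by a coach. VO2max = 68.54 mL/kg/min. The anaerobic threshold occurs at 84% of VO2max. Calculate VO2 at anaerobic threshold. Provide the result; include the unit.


AT fraction = 84 / 100 = 0.84
AT VO2 = 68.54 * 0.84
= 57.57 mL/kg/min

57.57 mL/kg/min


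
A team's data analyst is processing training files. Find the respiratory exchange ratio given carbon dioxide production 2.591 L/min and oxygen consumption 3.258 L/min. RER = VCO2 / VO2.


VCO2 = 2.591 L/min
VO2 = 3.258 L/min
RER = 2.591 / 3.258 = 0.7953

0.7953


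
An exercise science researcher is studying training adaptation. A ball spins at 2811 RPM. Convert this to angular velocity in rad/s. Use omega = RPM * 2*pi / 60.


omega = 2811 * 2 * pi / 60
= 2811 * 6.28318531 / 60
= 17662.034 / 60
= 294.367 rad/s

294.367 rad/s


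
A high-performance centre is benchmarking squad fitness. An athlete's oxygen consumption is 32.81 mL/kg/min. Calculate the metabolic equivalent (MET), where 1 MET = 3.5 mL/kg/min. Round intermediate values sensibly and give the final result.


MET = VO2 / 3.5
= 32.81 / 3.5
= 9.37 METs

9.37 METs


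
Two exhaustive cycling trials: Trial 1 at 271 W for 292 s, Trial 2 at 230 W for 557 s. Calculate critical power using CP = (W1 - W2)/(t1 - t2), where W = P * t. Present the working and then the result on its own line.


W1 = 271 * 292 = 79132 J
W2 = 230 * 557 = 128110 J
CP = (79132 - 128110) / (292 - 557)
= -48978 / -265
= 184.82 W

184.82 W


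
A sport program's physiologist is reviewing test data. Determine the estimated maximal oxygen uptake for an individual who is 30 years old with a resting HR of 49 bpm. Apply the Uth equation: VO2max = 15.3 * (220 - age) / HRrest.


HRmax = 220 - 30 = 190
VO2max = 15.3 * (190 / 49)
= 15.3 * 3.8776
= 59.33 mL/kg/min

59.33 mL/kg/min


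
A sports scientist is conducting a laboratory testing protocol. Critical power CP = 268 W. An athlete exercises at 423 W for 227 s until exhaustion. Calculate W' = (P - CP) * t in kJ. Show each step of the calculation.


P - CP = 423 - 268 = 155 W
W' = 155 * 227 = 35185 J
= 35185 / 1000 = 35.185 kJ

35.185 kJ


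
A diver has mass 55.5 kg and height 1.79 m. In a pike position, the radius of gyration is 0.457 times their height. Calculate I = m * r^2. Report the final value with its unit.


r = 0.457 * 1.79 = 0.81803 m
I = m * r^2 = 55.5 * 0.669173 = 37.139 kg*m^2

37.139 kg*m^2


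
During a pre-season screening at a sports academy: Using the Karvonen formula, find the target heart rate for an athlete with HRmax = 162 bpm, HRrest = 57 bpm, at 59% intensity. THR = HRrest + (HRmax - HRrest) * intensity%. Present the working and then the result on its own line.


HRR = 162 - 57 = 105
THR = 57 + 105 * 0.59
= 57 + 61.95
= 118.95 bpm

118.95 bpm


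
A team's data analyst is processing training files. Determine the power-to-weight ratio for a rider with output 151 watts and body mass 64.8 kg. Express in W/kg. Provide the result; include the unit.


P/W = 151 / 64.8 = 2.33 W/kg

2.33 W/kg


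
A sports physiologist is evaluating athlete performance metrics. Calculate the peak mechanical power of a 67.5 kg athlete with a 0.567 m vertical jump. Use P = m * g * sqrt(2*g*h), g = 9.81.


First, sqrt(2gh) = sqrt(2 * 9.81 * 0.567)
= sqrt(11.12454) = 3.335347 m/s
Power = 67.5 * 9.81 * 3.335347 = 2208.58 W

2208.58 W


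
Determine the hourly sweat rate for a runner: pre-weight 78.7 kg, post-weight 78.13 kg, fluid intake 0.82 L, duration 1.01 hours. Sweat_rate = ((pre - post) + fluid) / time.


Mass lost = 78.7 - 78.13 = 0.57 kg
Add fluid consumed: 0.57 + 0.82 = 1.39 L total sweat
Sweat rate = 1.39 / 1.01 = 1.376 L/h

1.376 L/h


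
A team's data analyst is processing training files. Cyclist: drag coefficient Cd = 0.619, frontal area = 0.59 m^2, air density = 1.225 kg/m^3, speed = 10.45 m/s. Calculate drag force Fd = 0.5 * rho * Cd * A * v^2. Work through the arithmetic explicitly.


v^2 = 10.45^2 = 109.2025
Fd = 0.5 * 1.225 * 0.619 * 0.59 * 109.2025
= 24.428 N

24.428 N


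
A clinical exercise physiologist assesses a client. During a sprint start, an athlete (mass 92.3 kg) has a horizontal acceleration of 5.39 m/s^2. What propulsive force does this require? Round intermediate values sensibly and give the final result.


Propulsive force = mass * acceleration
= 92.3 kg * 5.39 m/s^2
= 497.5 N

497.5 N


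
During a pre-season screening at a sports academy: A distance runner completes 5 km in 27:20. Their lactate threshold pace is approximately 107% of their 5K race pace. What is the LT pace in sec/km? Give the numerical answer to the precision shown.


Convert to seconds: 27 min 20 s = 1640 s
Pace per km = 1640 / 5 = 328.0 s/km
LT pace = 328.0 * 1.07 = 350.96 s/km

350.96 s/km


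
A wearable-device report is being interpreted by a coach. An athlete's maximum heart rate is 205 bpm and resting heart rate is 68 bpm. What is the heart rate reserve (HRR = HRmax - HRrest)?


HRR = HRmax - HRrest
= 205 - 68
= 137 bpm

137 bpm


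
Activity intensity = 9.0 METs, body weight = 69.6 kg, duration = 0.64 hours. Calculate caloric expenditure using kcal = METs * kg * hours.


kcal = 9.0 * 69.6 * 0.64
= 626.4 * 0.64
= 400.9 kcal

400.9 kcal


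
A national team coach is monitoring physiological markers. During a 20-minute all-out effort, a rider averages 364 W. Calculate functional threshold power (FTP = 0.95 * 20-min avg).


FTP = 0.95 * 364
= 345.8 W

345.8 W


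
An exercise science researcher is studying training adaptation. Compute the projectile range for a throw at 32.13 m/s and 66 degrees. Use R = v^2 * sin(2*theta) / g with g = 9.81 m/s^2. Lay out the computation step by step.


Two times the angle = 132 degrees
sin(132) = 0.743145
R = 1032.3369 * 0.743145 / 9.81 = 78.203 m

78.203 m


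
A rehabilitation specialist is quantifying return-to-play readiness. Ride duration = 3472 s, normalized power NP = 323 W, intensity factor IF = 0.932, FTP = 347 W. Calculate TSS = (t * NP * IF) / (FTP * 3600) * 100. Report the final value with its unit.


Numerator = 3472 * 323 * 0.932 = 1045196.992
Denominator = 347 * 3600 = 1249200
TSS = 1045196.992 / 1249200 * 100
= 83.67

83.67 TSS


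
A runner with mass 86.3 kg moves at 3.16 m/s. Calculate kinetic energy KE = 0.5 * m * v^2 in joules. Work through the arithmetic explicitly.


v^2 = 3.16^2 = 9.9856
KE = 0.5 * 86.3 * 9.9856
= 430.88 J

430.88 J


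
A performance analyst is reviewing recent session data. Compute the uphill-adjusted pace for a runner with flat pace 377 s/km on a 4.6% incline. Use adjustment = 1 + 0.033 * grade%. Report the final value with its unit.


Adjustment factor = 1 + 0.033 * 4.6 = 1.1518
Grade-adjusted pace = 377 * 1.1518 = 434.23 s/km

434.23 s/km


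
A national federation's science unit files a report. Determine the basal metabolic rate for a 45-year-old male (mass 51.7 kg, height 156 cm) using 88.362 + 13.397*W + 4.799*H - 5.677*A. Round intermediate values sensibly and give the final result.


BMR = 88.362 + 13.397*51.7 + 4.799*156 - 5.677*45
= 1274.17 kcal/day

1274.17 kcal/day


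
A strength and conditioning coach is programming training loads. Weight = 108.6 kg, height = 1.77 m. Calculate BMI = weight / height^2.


height^2 = 1.77^2 = 3.1329
BMI = 108.6 / 3.1329 = 34.66 kg/m^2

34.66 kg/m^2


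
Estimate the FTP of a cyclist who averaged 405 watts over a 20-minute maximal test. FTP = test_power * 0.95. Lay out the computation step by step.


FTP = 405 * 0.95 = 384.75 W

384.75 W


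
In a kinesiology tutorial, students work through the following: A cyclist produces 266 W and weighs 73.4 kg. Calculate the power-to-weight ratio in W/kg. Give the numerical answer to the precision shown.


P/W = power / mass
= 266 / 73.4
= 3.624 W/kg

3.624 W/kg


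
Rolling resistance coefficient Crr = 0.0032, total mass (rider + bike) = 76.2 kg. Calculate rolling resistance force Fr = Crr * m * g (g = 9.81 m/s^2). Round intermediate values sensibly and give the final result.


Fr = Crr * m * g
= 0.0032 * 76.2 * 9.81
= 2.392 N

2.392 N


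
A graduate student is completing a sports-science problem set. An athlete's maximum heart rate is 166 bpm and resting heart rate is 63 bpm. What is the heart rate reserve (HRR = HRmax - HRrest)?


HRR = HRmax - HRrest
= 166 - 63
= 103 bpm

103 bpm


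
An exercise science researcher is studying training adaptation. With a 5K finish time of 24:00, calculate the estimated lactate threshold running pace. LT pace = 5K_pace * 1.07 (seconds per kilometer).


Race duration = 1440 s for 5 km
Average pace = 1440 / 5 = 288.0 s/km
LT pace = 288.0 * 1.07
= 308.16 s/km

308.16 s/km


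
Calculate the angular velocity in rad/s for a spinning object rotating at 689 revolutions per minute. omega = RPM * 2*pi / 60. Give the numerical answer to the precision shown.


omega = RPM * 2*pi / 60
= 689 * 6.28318531 / 60
= 72.152 rad/s

72.152 rad/s


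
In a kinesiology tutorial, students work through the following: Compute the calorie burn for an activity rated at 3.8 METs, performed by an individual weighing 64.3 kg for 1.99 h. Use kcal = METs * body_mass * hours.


Product of METs and mass = 3.8 * 64.3 = 244.34
Total kcal = 244.34 * 1.99 = 486.24 kcal

486.24 kcal


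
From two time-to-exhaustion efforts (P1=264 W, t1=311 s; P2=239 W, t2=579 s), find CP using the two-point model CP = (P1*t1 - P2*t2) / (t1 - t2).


Work in trial 1 = 82104 J
Work in trial 2 = 138381 J
Delta work = -56277 J
Delta time = -268 s
CP = -56277 / -268 = 209.99 W

209.99 W


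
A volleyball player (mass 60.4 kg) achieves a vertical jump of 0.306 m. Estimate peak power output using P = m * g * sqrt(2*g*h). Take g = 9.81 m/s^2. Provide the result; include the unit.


2 * g * h = 2 * 9.81 * 0.306 = 6.00372
sqrt(6.00372) = 2.450249 m/s
P = 60.4 * 9.81 * 2.450249 = 1451.83 W

1451.83 W


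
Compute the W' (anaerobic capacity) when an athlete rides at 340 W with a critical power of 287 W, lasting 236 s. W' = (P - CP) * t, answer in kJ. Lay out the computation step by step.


Above-CP power = 53 W
Duration = 236 s
W' = 53 * 236 = 12508 J
Convert: 12508 / 1000 = 12.508 kJ

12.508 kJ


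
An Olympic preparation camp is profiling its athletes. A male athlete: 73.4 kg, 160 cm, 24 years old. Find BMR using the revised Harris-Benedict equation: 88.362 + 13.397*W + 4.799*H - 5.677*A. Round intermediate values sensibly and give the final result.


Intercept = 88.362
Weight contribution = 13.397 * 73.4 = 983.3398
Height contribution = 4.799 * 160 = 767.84
Age contribution = 5.677 * 24 = 136.248
BMR = 88.362 + 983.3398 + 767.84 - 136.248
= 1703.29 kcal/day

1703.29 kcal/day


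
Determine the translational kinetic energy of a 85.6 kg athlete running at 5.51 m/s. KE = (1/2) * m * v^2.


KE = 0.5 * m * v^2
= 0.5 * 85.6 * 5.51^2
= 0.5 * 85.6 * 30.3601
= 1299.41 J

1299.41 J


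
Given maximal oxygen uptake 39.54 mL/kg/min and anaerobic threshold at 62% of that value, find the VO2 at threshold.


Percentage as decimal = 0.62
VO2 at AT = 39.54 * 0.62 = 24.51 mL/kg/min

24.51 mL/kg/min


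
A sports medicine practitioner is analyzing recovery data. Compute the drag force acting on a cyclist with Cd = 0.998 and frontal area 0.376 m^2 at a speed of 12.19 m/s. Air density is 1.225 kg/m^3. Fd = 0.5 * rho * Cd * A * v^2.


Step 1: v^2 = 148.5961
Step 2: Fd = 0.5 * 1.225 * 0.998 * 0.376 * 148.5961
= 34.153 N

34.153 N


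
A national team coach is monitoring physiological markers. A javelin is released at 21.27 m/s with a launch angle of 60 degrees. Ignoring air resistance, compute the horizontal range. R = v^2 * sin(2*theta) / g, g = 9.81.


Launch speed squared = 452.4129
sin(2 * 60 deg) = 0.866025
Range = 452.4129 * 0.866025 / 9.81
= 39.939 m

39.939 m


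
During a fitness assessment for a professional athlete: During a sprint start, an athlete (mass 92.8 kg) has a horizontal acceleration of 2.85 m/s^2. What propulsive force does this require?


Propulsive force = mass * acceleration
= 92.8 kg * 2.85 m/s^2
= 264.48 N

264.48 N


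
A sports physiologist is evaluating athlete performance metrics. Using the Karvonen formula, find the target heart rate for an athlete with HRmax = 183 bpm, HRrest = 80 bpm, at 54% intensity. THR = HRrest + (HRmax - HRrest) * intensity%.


HRR = 183 - 80 = 103
THR = 80 + 103 * 0.54
= 80 + 55.62
= 135.62 bpm

135.62 bpm


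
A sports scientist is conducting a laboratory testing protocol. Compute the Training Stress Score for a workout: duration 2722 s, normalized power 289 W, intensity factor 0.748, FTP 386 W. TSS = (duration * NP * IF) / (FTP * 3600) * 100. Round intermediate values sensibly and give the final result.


Product = 2722 * 289 * 0.748 = 588420.184
Base = 386 * 3600 = 1389600
TSS = 588420.184 / 1389600 * 100 = 42.34

42.34 TSS


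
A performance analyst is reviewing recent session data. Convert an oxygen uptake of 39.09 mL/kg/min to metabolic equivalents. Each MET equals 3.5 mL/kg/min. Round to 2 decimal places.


One MET = 3.5 mL/kg/min
Number of METs = 39.09 / 3.5
= 11.17 METs

11.17 METs


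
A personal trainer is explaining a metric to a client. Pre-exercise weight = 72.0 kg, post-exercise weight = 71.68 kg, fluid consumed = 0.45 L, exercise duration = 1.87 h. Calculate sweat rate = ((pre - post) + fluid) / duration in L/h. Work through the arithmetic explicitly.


Weight loss = 72.0 - 71.68 = 0.32 kg (approx L)
Total sweat = 0.32 + 0.45 = 0.77 L
Sweat rate = 0.77 / 1.87 = 0.412 L/h

0.412 L/h


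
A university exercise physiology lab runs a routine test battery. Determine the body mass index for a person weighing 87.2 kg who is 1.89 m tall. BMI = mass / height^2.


BMI = mass / height^2
= 87.2 / 1.89^2
= 87.2 / 3.5721
= 24.41 kg/m^2

24.41 kg/m^2


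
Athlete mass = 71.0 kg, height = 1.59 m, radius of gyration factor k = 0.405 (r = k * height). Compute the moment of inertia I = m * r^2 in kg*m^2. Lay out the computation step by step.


r = k * height = 0.405 * 1.59 = 0.64395 m
r^2 = 0.64395^2 = 0.414672
I = 71.0 * 0.414672 = 29.442 kg*m^2

29.442 kg*m^2


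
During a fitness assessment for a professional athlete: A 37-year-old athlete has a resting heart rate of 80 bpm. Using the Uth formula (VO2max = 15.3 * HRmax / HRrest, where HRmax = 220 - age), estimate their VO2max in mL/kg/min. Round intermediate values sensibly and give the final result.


HRmax = 220 - 37 = 183 bpm
Ratio = HRmax / HRrest = 183 / 80 = 2.2875
VO2max = 15.3 * 2.2875 = 35.0 mL/kg/min

35.0 mL/kg/min


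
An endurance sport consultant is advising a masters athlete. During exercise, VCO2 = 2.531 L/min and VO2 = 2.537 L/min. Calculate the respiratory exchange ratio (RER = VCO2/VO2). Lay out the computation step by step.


RER = VCO2 / VO2
= 2.531 / 2.537
= 0.9976

0.9976


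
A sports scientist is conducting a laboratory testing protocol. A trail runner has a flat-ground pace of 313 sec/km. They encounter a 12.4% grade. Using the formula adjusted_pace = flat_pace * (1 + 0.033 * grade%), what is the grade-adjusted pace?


Grade factor = 1 + 0.033 * 12.4 = 1.4092
Adjusted = 313 * 1.4092 = 441.08 sec/km

441.08 s/km


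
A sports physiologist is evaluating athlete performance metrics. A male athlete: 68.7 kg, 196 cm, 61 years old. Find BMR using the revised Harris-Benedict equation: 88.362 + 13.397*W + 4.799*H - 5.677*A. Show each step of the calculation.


Intercept = 88.362
Weight contribution = 13.397 * 68.7 = 920.3739
Height contribution = 4.799 * 196 = 940.604
Age contribution = 5.677 * 61 = 346.297
BMR = 88.362 + 920.3739 + 940.604 - 346.297
= 1603.04 kcal/day

1603.04 kcal/day


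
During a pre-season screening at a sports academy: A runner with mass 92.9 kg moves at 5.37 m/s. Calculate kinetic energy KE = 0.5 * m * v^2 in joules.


v^2 = 5.37^2 = 28.8369
KE = 0.5 * 92.9 * 28.8369
= 1339.47 J

1339.47 J


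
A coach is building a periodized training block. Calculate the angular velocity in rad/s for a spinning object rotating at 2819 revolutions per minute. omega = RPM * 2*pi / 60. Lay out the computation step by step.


omega = RPM * 2*pi / 60
= 2819 * 6.28318531 / 60
= 295.205 rad/s

295.205 rad/s


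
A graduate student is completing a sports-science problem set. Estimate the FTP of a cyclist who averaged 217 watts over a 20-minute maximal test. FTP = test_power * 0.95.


FTP = 217 * 0.95 = 206.15 W

206.15 W


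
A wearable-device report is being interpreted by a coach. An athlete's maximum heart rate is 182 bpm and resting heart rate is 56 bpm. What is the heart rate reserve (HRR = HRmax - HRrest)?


HRR = HRmax - HRrest
= 182 - 56
= 126 bpm

126 bpm


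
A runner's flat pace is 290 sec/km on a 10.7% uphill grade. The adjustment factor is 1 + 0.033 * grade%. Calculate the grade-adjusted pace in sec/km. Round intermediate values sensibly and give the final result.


Factor = 1 + 0.033 * 10.7 = 1.3531
Adjusted pace = 290 * 1.3531
= 392.4 sec/km

392.4 s/km


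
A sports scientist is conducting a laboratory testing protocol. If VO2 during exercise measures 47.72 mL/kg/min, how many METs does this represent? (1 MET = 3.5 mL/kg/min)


METs = VO2 / 3.5 = 47.72 / 3.5 = 13.63

13.63 METs


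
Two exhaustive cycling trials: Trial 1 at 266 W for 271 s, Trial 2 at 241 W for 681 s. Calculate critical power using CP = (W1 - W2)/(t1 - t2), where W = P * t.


W1 = 266 * 271 = 72086 J
W2 = 241 * 681 = 164121 J
CP = (72086 - 164121) / (271 - 681)
= -92035 / -410
= 224.48 W

224.48 W


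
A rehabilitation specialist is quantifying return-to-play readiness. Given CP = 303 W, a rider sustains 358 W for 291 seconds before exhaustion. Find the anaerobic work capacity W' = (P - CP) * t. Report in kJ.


Excess power = 358 - 303 = 55 W
Work above CP = 55 * 291 = 16005 J
W' = 16.005 kJ

16.005 kJ


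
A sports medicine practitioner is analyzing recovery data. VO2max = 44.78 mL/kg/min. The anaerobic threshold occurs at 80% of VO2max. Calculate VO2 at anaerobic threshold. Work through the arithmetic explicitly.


AT fraction = 80 / 100 = 0.8
AT VO2 = 44.78 * 0.8
= 35.82 mL/kg/min

35.82 mL/kg/min


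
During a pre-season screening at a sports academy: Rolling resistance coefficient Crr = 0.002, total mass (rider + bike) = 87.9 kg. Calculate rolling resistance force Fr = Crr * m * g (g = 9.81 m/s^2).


Fr = Crr * m * g
= 0.002 * 87.9 * 9.81
= 1.725 N

1.725 N


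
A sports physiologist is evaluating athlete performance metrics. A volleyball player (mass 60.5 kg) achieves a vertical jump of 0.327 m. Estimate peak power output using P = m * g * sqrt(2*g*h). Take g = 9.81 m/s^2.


2 * g * h = 2 * 9.81 * 0.327 = 6.41574
sqrt(6.41574) = 2.532931 m/s
P = 60.5 * 9.81 * 2.532931 = 1503.31 W

1503.31 W


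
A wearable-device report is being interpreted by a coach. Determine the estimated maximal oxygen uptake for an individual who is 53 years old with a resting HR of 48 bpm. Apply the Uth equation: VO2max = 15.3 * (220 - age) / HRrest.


HRmax = 220 - 53 = 167
VO2max = 15.3 * (167 / 48)
= 15.3 * 3.4792
= 53.23 mL/kg/min

53.23 mL/kg/min


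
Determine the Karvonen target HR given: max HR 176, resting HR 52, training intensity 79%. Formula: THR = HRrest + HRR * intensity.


HRR = HRmax - HRrest = 176 - 52 = 124
THR = 52 + 124 * 0.79
= 149.96 bpm

149.96 bpm
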